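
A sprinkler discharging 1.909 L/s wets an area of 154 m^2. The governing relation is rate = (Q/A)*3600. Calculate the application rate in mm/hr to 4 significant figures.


rate = (1.909 / 154) * 3600 = 44.63 mm/hr
Therefore the application rate = 44.63 mm/hr.


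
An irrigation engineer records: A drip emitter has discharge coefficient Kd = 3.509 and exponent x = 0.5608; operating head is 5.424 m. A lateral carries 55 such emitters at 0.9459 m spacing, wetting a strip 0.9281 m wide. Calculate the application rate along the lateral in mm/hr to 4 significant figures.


Approach: apply the emitter equation with a lateral mass balance, q = Kd*h^x; Q = n*q; rate = Q/(n*spacing*width).
Step 1 — single emitter flow (q = Kd*h^x):
  q = 3.509 * 5.424^0.5608 = 9.05711 L/hr
Step 2 — total lateral flow: Q = 55 * 9.05711 = 498.141 L/hr
Step 3 — wetted area: A = 55 * 0.9459 * 0.9281 = 48.2839 m^2
Step 4 — application rate: Q/A = 498.141/48.2839 = 10.32 mm/hr
Therefore the application rate along the lateral = 10.32 mm/hr.


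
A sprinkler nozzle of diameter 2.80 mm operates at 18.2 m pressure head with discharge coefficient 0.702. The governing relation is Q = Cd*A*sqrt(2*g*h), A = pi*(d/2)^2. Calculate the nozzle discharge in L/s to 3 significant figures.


A = pi*(2.80e-3/2)^2 = 6.1575e-06 m^2
Q = 0.702 * 6.1575e-06 * sqrt(2*9.81*18.2) * 1000 = 0.0817 L/s
Therefore the nozzle discharge = 0.0817 L/s.


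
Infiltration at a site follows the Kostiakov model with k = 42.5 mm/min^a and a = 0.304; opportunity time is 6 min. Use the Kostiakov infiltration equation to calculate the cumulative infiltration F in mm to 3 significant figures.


Approach: apply the Kostiakov infiltration equation, F = k*t^a.
F = 42.5 * 6^0.304 = 73.3 mm
Therefore the cumulative infiltration F = 73.3 mm.


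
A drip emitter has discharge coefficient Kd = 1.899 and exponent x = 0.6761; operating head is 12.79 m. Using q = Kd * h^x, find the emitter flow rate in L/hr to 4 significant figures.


q = 1.899 * 12.79^0.6761 = 10.64 L/hr
Therefore the emitter flow rate = 10.64 L/hr.


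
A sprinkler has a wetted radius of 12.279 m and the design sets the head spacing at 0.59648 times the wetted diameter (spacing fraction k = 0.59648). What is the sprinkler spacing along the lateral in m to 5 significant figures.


Approach: apply the sprinkler spacing rule (spacing as a fraction of wetted diameter), S = k*(2*R).
S = 0.59648 * (2 * 12.279) = 14.648 m
Therefore the sprinkler spacing along the lateral = 14.648 m.


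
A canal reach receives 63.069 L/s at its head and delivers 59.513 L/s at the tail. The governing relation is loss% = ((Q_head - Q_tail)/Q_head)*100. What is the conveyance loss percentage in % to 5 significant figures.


loss = ((63.069 - 59.513)/63.069)*100 = 5.6383 %
Therefore the conveyance loss percentage = 5.6383 %.


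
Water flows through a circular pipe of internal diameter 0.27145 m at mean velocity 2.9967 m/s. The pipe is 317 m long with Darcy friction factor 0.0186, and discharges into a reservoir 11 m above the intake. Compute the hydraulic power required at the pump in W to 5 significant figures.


Approach: apply continuity + Darcy-Weisbach + hydraulic power, Q = A*v; hf = f*(L/D)*(v^2/(2g)); H = static + hf; P = rho*g*Q*H.
Step 1 — flow rate (continuity, Q = A*v):
  A = pi*(0.27145/2)^2 = 0.05787214 m^2
  Q = 0.05787214 * 2.9967 = 0.1734255 m^3/s
Step 2 — friction head loss (Darcy-Weisbach):
  hf = 0.0186 * (317/0.27145) * (2.9967^2 / (2*9.81))
  hf = 9.941912 m
Step 3 — total head: H = 11 + 9.941912 = 20.94191 m
Step 4 — hydraulic power (P = rho*g*Q*H):
  P = 1000 * 9.81 * 0.1734255 * 20.94191 = 35629 W
Therefore the hydraulic power required at the pump = 35629 W.


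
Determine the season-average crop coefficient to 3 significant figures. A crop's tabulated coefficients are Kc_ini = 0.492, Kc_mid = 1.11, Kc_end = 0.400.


Approach: apply a simple seasonal average, Kc_avg = (Kc_ini + Kc_mid + Kc_end)/3.
Kc_avg = (0.492 + 1.11 + 0.400)/3 = 0.667
Therefore the season-average crop coefficient = 0.667.


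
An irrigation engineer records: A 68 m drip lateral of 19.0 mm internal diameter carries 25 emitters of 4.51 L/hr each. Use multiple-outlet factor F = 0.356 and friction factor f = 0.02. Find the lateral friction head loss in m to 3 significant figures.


Approach: apply Darcy-Weisbach with the multiple-outlet F-factor, Q = n*q/(3600*1000) m^3/s; v = Q/A; hf = F*f*(L/D)*(v^2/(2g)).
Q = 25*4.51/(3600*1000) = 3.1319e-05 m^3/s
A = pi*(19.0e-3/2)^2 = 2.8353e-04 m^2, so v = Q/A = 0.11046 m/s
hf = 0.356*0.02*(68/0.0190)*(0.11046^2/(2*9.81)) = 0.0158 m
Therefore the lateral friction head loss = 0.0158 m.


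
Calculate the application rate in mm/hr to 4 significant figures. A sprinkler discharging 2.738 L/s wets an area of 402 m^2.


Approach: apply the application rate relation, rate = (Q/A)*3600.
rate = (2.738 / 402) * 3600 = 24.52 mm/hr
Therefore the application rate = 24.52 mm/hr.


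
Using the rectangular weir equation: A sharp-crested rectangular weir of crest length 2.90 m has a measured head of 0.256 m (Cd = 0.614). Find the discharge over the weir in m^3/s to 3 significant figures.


Approach: apply the rectangular weir equation, Q = (2/3)*Cd*L*sqrt(2g)*H^1.5.
Q = (2/3)*0.614*2.90*sqrt(2*9.81)*0.256^1.5 = 0.681 m^3/s
Therefore the discharge over the weir = 0.681 m^3/s.


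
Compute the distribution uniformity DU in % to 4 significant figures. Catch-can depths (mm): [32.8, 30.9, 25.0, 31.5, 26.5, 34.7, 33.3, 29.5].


Approach: apply the low-quarter distribution uniformity, DU = (mean of lowest quarter of readings / overall mean)*100.
sorted lowest 2 of 8: [25.0, 26.5] -> mean = 25.7500 mm
overall mean = 30.5250 mm
DU = (25.7500/30.5250)*100 = 84.36 %
Therefore the distribution uniformity DU = 84.36 %.


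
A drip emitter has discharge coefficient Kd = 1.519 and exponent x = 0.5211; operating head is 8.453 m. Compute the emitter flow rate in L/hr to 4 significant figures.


Approach: apply the emitter characteristic equation, q = Kd * h^x.
q = 1.519 * 8.453^0.5211 = 4.620 L/hr
Therefore the emitter flow rate = 4.620 L/hr.


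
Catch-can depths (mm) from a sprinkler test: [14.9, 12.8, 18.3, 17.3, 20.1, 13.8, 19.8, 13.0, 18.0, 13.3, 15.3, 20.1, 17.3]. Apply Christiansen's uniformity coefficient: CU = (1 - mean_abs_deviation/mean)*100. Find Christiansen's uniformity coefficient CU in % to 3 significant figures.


mean = 16.462 mm
mean |d_i - mean| = 2.4107 mm
CU = (1 - 2.4107/16.462)*100 = 85.4 %
Therefore Christiansen's uniformity coefficient CU = 85.4 %.


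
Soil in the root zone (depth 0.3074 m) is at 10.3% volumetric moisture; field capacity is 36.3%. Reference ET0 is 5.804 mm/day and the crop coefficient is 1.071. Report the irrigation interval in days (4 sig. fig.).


Approach: apply soil-water budget scheduling, SMD = (FC-theta)/100*depth*1000; ETc = ET0*Kc; interval = SMD/ETc.
Step 1 — soil moisture deficit:
  SMD = (36.3 - 10.3)/100 * 0.3074 * 1000 = 79.9240 mm
Step 2 — daily crop ET (ETc = ET0*Kc):
  ETc = 5.804 * 1.071 = 6.21608 mm/day
Step 3 — irrigation interval (SMD/ETc):
  interval = 79.9240 / 6.21608 = 12.86 days
Therefore the irrigation interval = 12.86 days.


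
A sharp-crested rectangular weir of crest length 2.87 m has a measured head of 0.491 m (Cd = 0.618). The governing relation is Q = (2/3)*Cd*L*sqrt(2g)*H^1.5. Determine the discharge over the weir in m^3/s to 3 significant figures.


Q = (2/3)*0.618*2.87*sqrt(2*9.81)*0.491^1.5 = 1.80 m^3/s
Therefore the discharge over the weir = 1.80 m^3/s.


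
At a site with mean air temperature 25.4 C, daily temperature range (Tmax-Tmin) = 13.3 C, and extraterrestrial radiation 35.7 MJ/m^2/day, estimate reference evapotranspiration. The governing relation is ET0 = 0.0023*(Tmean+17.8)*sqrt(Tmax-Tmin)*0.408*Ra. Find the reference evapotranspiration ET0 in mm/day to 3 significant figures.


ET0 = 0.0023*(25.4+17.8)*sqrt(13.3)*0.408*35.7 = 5.28 mm/day
Therefore the reference evapotranspiration ET0 = 5.28 mm/day.


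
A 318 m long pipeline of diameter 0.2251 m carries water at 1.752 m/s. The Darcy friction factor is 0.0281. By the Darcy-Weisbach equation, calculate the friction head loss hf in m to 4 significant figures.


Approach: apply the Darcy-Weisbach equation, hf = f*(L/D)*(v^2/(2g)).
hf = 0.0281 * (318/0.2251) * (1.752^2 / (2*9.81))
hf = 6.211 m
Therefore the friction head loss hf = 6.211 m.


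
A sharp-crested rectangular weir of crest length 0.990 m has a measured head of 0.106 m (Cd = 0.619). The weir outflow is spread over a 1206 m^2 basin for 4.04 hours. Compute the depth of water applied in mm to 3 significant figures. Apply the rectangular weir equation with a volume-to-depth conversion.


Approach: apply the rectangular weir equation with a volume-to-depth conversion, Q = (2/3)*Cd*L*sqrt(2g)*H^1.5; d = Q*t/A * 1000.
Step 1 — weir discharge:
  Q = (2/3)*0.619*0.990*sqrt(2*9.81)*0.106^1.5 = 0.062452 m^3/s
Step 2 — volume: V = 0.062452 * 4.04*3600 = 908.29 m^3
Step 3 — depth: d = V/A * 1000 = 908.29/1206 * 1000 = 753 mm
Therefore the depth of water applied = 753 mm.


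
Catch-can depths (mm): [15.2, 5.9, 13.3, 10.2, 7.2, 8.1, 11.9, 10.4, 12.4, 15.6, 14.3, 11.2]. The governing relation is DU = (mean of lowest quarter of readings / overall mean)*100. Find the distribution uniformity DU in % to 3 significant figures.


sorted lowest 3 of 12: [5.9, 7.2, 8.1] -> mean = 7.0667 mm
overall mean = 11.308 mm
DU = (7.0667/11.308)*100 = 62.5 %
Therefore the distribution uniformity DU = 62.5 %.


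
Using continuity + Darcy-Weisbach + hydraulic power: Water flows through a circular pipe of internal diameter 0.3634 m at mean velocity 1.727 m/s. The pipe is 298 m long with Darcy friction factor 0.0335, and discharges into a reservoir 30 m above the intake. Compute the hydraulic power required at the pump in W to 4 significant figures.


Approach: apply continuity + Darcy-Weisbach + hydraulic power, Q = A*v; hf = f*(L/D)*(v^2/(2g)); H = static + hf; P = rho*g*Q*H.
Step 1 — flow rate (continuity, Q = A*v):
  A = pi*(0.3634/2)^2 = 0.103719 m^2
  Q = 0.103719 * 1.727 = 0.179123 m^3/s
Step 2 — friction head loss (Darcy-Weisbach):
  hf = 0.0335 * (298/0.3634) * (1.727^2 / (2*9.81))
  hf = 4.17601 m
Step 3 — total head: H = 30 + 4.17601 = 34.1760 m
Step 4 — hydraulic power (P = rho*g*Q*H):
  P = 1000 * 9.81 * 0.179123 * 34.1760 = 60050 W
Therefore the hydraulic power required at the pump = 60050 W.


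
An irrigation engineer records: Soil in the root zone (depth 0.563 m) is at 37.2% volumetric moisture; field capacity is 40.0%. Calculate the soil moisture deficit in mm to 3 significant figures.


Approach: apply the soil moisture deficit relation, SMD = (FC - theta)/100 * depth * 1000.
SMD = (40.0 - 37.2)/100 * 0.563 * 1000 = 15.8 mm
Therefore the soil moisture deficit = 15.8 mm.


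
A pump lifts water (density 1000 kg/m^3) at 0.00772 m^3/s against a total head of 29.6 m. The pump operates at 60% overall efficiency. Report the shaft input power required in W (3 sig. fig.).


Approach: apply hydraulic power then efficiency conversion, P = rho*g*Q*H; P_in = P/eta.
Step 1 — hydraulic power (P = rho*g*Q*H):
  P = 1000 * 9.81 * 0.00772 * 29.6 = 2241.7 W
Step 2 — input power: P_in = P/eta = 2241.7 / 0.6 = 3740 W
Therefore the shaft input power required = 3740 W.


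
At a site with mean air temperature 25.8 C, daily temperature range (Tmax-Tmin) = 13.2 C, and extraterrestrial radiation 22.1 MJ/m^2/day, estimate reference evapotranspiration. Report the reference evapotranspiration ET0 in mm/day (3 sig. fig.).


Approach: apply the Hargreaves-Samani method, ET0 = 0.0023*(Tmean+17.8)*sqrt(Tmax-Tmin)*0.408*Ra.
ET0 = 0.0023*(25.8+17.8)*sqrt(13.2)*0.408*22.1 = 3.29 mm/day
Therefore the reference evapotranspiration ET0 = 3.29 mm/day.


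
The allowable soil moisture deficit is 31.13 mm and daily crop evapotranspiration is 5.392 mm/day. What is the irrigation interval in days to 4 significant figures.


Approach: apply the irrigation interval relation, interval = SMD / ETc.
interval = 31.13 / 5.392 = 5.773 days
Therefore the irrigation interval = 5.773 days.


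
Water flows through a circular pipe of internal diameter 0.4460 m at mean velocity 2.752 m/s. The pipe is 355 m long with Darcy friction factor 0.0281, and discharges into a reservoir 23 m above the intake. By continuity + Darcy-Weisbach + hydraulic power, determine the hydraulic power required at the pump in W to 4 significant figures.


Approach: apply continuity + Darcy-Weisbach + hydraulic power, Q = A*v; hf = f*(L/D)*(v^2/(2g)); H = static + hf; P = rho*g*Q*H.
Step 1 — flow rate (continuity, Q = A*v):
  A = pi*(0.4460/2)^2 = 0.156228 m^2
  Q = 0.156228 * 2.752 = 0.429940 m^3/s
Step 2 — friction head loss (Darcy-Weisbach):
  hf = 0.0281 * (355/0.4460) * (2.752^2 / (2*9.81))
  hf = 8.63371 m
Step 3 — total head: H = 23 + 8.63371 = 31.6337 m
Step 4 — hydraulic power (P = rho*g*Q*H):
  P = 1000 * 9.81 * 0.429940 * 31.6337 = 133400 W
Therefore the hydraulic power required at the pump = 133400 W.


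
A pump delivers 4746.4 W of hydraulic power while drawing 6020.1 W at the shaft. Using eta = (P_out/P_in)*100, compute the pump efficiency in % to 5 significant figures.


eta = (4746.4 / 6020.1) * 100 = 78.843 %
Therefore the pump efficiency = 78.843 %.


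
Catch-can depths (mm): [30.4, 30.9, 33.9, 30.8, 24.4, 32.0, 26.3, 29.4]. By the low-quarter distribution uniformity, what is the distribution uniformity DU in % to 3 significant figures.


Approach: apply the low-quarter distribution uniformity, DU = (mean of lowest quarter of readings / overall mean)*100.
sorted lowest 2 of 8: [24.4, 26.3] -> mean = 25.350 mm
overall mean = 29.762 mm
DU = (25.350/29.762)*100 = 85.2 %
Therefore the distribution uniformity DU = 85.2 %.


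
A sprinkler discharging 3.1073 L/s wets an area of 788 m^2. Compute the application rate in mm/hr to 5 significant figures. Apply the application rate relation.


Approach: apply the application rate relation, rate = (Q/A)*3600.
rate = (3.1073 / 788) * 3600 = 14.196 mm/hr
Therefore the application rate = 14.196 mm/hr.


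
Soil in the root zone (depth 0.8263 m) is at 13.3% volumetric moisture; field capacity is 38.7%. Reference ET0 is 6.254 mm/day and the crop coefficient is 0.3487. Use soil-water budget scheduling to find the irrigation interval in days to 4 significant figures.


Approach: apply soil-water budget scheduling, SMD = (FC-theta)/100*depth*1000; ETc = ET0*Kc; interval = SMD/ETc.
Step 1 — soil moisture deficit:
  SMD = (38.7 - 13.3)/100 * 0.8263 * 1000 = 209.880 mm
Step 2 — daily crop ET (ETc = ET0*Kc):
  ETc = 6.254 * 0.3487 = 2.18077 mm/day
Step 3 — irrigation interval (SMD/ETc):
  interval = 209.880 / 2.18077 = 96.24 days
Therefore the irrigation interval = 96.24 days.


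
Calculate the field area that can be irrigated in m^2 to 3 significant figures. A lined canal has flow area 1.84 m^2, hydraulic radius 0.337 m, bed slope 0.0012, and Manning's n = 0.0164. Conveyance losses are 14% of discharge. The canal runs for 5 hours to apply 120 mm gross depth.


Approach: apply Manning's equation with a conveyance and depth budget, Q = (1/n)*A*R^(2/3)*S^(1/2); Q_field = Q*(1-loss); Area = Q_field*t/(d/1000).
Step 1 — canal discharge (Manning's equation):
  Q = (1/0.0164) * 1.84 * 0.337^(2/3) * 0.0012^(1/2) = 1.8821 m^3/s
Step 2 — delivered flow: Q_field = 1.8821*(1 - 14/100) = 1.6186 m^3/s
Step 3 — volume delivered: V = 1.6186 * 5*3600 = 29135 m^3
Step 4 — area served: A = V / (depth/1000) = 29135 / 0.12 = 243000 m^2
Therefore the field area that can be irrigated = 243000 m^2.


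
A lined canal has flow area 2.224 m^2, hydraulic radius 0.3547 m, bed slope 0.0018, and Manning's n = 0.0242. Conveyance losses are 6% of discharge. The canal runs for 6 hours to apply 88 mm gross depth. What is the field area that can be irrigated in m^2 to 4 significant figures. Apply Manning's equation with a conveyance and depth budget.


Approach: apply Manning's equation with a conveyance and depth budget, Q = (1/n)*A*R^(2/3)*S^(1/2); Q_field = Q*(1-loss); Area = Q_field*t/(d/1000).
Step 1 — canal discharge (Manning's equation):
  Q = (1/0.0242) * 2.224 * 0.3547^(2/3) * 0.0018^(1/2) = 1.95372 m^3/s
Step 2 — delivered flow: Q_field = 1.95372*(1 - 6/100) = 1.83650 m^3/s
Step 3 — volume delivered: V = 1.83650 * 6*3600 = 39668.4 m^3
Step 4 — area served: A = V / (depth/1000) = 39668.4 / 0.088 = 450800 m^2
Therefore the field area that can be irrigated = 450800 m^2.


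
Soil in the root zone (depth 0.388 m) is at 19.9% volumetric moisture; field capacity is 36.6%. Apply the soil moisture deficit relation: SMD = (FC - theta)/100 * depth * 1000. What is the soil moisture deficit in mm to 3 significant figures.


SMD = (36.6 - 19.9)/100 * 0.388 * 1000 = 64.8 mm
Therefore the soil moisture deficit = 64.8 mm.


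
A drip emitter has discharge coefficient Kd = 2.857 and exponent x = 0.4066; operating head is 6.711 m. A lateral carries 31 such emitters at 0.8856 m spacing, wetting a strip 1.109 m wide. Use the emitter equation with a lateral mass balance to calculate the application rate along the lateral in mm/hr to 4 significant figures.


Approach: apply the emitter equation with a lateral mass balance, q = Kd*h^x; Q = n*q; rate = Q/(n*spacing*width).
Step 1 — single emitter flow (q = Kd*h^x):
  q = 2.857 * 6.711^0.4066 = 6.19558 L/hr
Step 2 — total lateral flow: Q = 31 * 6.19558 = 192.063 L/hr
Step 3 — wetted area: A = 31 * 0.8856 * 1.109 = 30.4460 m^2
Step 4 — application rate: Q/A = 192.063/30.4460 = 6.308 mm/hr
Therefore the application rate along the lateral = 6.308 mm/hr.


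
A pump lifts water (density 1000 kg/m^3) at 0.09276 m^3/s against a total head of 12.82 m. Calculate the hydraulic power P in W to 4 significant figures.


Approach: apply the hydraulic power relation, P = rho*g*Q*H.
P = 1000 * 9.81 * 0.09276 * 12.82 = 11670 W
Therefore the hydraulic power P = 11670 W.


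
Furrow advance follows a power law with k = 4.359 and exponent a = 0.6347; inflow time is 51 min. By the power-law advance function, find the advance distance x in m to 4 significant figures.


Approach: apply the power-law advance function, x = k*t^a.
x = 4.359 * 51^0.6347 = 52.87 m
Therefore the advance distance x = 52.87 m.


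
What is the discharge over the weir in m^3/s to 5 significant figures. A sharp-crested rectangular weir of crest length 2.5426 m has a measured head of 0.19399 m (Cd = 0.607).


Approach: apply the rectangular weir equation, Q = (2/3)*Cd*L*sqrt(2g)*H^1.5.
Q = (2/3)*0.607*2.5426*sqrt(2*9.81)*0.19399^1.5 = 0.38940 m^3/s
Therefore the discharge over the weir = 0.38940 m^3/s.


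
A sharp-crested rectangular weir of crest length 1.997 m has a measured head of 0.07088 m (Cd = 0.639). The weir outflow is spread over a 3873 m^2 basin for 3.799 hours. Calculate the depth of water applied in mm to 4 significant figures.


Approach: apply the rectangular weir equation with a volume-to-depth conversion, Q = (2/3)*Cd*L*sqrt(2g)*H^1.5; d = Q*t/A * 1000.
Step 1 — weir discharge:
  Q = (2/3)*0.639*1.997*sqrt(2*9.81)*0.07088^1.5 = 0.0711087 m^3/s
Step 2 — volume: V = 0.0711087 * 3.799*3600 = 972.511 m^3
Step 3 — depth: d = V/A * 1000 = 972.511/3873 * 1000 = 251.1 mm
Therefore the depth of water applied = 251.1 mm.


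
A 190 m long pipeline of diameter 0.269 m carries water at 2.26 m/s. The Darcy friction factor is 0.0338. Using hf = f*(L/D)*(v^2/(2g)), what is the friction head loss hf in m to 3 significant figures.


hf = 0.0338 * (190/0.269) * (2.26^2 / (2*9.81))
hf = 6.21 m
Therefore the friction head loss hf = 6.21 m.


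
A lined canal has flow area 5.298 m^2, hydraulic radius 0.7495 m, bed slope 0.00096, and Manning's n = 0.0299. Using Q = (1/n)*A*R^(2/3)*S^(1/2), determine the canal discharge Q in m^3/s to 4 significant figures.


Q = (1/0.0299) * 5.298 * 0.7495^(2/3) * 0.00096^(1/2) = 4.530 m^3/s
Therefore the canal discharge Q = 4.530 m^3/s.


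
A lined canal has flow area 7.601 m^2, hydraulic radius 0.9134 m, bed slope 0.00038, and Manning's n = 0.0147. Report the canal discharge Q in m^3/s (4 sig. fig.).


Approach: apply Manning's equation, Q = (1/n)*A*R^(2/3)*S^(1/2).
Q = (1/0.0147) * 7.601 * 0.9134^(2/3) * 0.00038^(1/2) = 9.489 m^3/s
Therefore the canal discharge Q = 9.489 m^3/s.


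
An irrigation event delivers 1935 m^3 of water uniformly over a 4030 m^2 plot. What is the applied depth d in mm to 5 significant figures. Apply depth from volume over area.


Approach: apply depth from volume over area, d = (V/A)*1000.
d = (1935 / 4030) * 1000 = 480.15 mm
Therefore the applied depth d = 480.15 mm.


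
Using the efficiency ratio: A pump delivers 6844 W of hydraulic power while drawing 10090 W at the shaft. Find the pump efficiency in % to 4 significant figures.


Approach: apply the efficiency ratio, eta = (P_out/P_in)*100.
eta = (6844 / 10090) * 100 = 67.83 %
Therefore the pump efficiency = 67.83 %.


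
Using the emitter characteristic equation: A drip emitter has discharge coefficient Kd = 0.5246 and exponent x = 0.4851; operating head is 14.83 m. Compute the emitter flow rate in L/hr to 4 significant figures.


Approach: apply the emitter characteristic equation, q = Kd * h^x.
q = 0.5246 * 14.83^0.4851 = 1.941 L/hr
Therefore the emitter flow rate = 1.941 L/hr.


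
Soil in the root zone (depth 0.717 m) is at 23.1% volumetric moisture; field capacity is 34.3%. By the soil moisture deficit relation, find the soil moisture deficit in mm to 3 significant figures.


Approach: apply the soil moisture deficit relation, SMD = (FC - theta)/100 * depth * 1000.
SMD = (34.3 - 23.1)/100 * 0.717 * 1000 = 80.3 mm
Therefore the soil moisture deficit = 80.3 mm.


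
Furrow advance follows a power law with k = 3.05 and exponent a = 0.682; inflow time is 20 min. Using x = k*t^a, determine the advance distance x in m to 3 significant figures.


x = 3.05 * 20^0.682 = 23.5 m
Therefore the advance distance x = 23.5 m.


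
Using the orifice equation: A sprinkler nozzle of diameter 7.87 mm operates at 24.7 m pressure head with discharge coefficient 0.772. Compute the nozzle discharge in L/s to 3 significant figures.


Approach: apply the orifice equation, Q = Cd*A*sqrt(2*g*h), A = pi*(d/2)^2.
A = pi*(7.87e-3/2)^2 = 4.8645e-05 m^2
Q = 0.772 * 4.8645e-05 * sqrt(2*9.81*24.7) * 1000 = 0.827 L/s
Therefore the nozzle discharge = 0.827 L/s.


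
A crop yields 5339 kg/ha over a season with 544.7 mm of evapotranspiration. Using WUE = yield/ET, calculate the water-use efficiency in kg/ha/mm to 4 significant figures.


WUE = 5339 / 544.7 = 9.802 kg/ha/mm
Therefore the water-use efficiency = 9.802 kg/ha/mm.


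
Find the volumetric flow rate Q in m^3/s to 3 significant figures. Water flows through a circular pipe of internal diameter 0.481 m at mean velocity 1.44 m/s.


Approach: apply the continuity equation for pipe flow, Q = A * v with A = pi*(D/2)^2.
A = pi*(0.481/2)^2 = 0.18171 m^2
Q = 0.18171 * 1.44 = 0.262 m^3/s
Therefore the volumetric flow rate Q = 0.262 m^3/s.


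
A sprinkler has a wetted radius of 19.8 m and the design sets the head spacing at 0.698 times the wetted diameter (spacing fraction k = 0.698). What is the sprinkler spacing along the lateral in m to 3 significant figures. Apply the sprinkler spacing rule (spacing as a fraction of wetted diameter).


Approach: apply the sprinkler spacing rule (spacing as a fraction of wetted diameter), S = k*(2*R).
S = 0.698 * (2 * 19.8) = 27.6 m
Therefore the sprinkler spacing along the lateral = 27.6 m.


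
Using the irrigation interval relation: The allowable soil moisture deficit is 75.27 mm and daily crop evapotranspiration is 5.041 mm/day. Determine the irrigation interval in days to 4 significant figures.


Approach: apply the irrigation interval relation, interval = SMD / ETc.
interval = 75.27 / 5.041 = 14.93 days
Therefore the irrigation interval = 14.93 days.


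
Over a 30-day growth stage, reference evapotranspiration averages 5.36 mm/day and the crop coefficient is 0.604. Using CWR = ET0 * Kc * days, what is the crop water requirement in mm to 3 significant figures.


CWR = 5.36 * 0.604 * 30 = 97.1 mm
Therefore the crop water requirement = 97.1 mm.


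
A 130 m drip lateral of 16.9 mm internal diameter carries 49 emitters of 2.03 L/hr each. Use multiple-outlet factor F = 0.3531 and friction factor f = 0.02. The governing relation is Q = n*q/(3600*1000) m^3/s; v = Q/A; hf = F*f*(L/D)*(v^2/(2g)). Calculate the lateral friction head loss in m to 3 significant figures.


Q = 49*2.03/(3600*1000) = 2.7631e-05 m^3/s
A = pi*(16.9e-3/2)^2 = 2.2432e-04 m^2, so v = Q/A = 0.12318 m/s
hf = 0.3531*0.02*(130/0.0169)*(0.12318^2/(2*9.81)) = 0.0420 m
Therefore the lateral friction head loss = 0.0420 m.


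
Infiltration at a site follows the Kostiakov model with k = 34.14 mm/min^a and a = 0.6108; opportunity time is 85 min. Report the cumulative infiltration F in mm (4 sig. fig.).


Approach: apply the Kostiakov infiltration equation, F = k*t^a.
F = 34.14 * 85^0.6108 = 514.9 mm
Therefore the cumulative infiltration F = 514.9 mm.


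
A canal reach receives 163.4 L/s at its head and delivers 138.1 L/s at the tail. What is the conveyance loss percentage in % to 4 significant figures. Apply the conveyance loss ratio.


Approach: apply the conveyance loss ratio, loss% = ((Q_head - Q_tail)/Q_head)*100.
loss = ((163.4 - 138.1)/163.4)*100 = 15.48 %
Therefore the conveyance loss percentage = 15.48 %.


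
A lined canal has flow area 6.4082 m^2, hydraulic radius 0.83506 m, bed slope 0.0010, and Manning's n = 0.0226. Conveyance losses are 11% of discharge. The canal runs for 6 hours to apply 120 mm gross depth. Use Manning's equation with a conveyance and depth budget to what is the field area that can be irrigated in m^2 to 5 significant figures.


Approach: apply Manning's equation with a conveyance and depth budget, Q = (1/n)*A*R^(2/3)*S^(1/2); Q_field = Q*(1-loss); Area = Q_field*t/(d/1000).
Step 1 — canal discharge (Manning's equation):
  Q = (1/0.0226) * 6.4082 * 0.83506^(2/3) * 0.0010^(1/2) = 7.951323 m^3/s
Step 2 — delivered flow: Q_field = 7.951323*(1 - 11/100) = 7.076678 m^3/s
Step 3 — volume delivered: V = 7.076678 * 6*3600 = 152856.2 m^3
Step 4 — area served: A = V / (depth/1000) = 152856.2 / 0.12 = 1273800 m^2
Therefore the field area that can be irrigated = 1273800 m^2.


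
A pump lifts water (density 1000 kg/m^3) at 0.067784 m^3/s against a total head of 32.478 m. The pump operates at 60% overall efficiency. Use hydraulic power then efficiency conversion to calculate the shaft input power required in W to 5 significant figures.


Approach: apply hydraulic power then efficiency conversion, P = rho*g*Q*H; P_in = P/eta.
Step 1 — hydraulic power (P = rho*g*Q*H):
  P = 1000 * 9.81 * 0.067784 * 32.478 = 21596.60 W
Step 2 — input power: P_in = P/eta = 21596.60 / 0.6 = 35994 W
Therefore the shaft input power required = 35994 W.


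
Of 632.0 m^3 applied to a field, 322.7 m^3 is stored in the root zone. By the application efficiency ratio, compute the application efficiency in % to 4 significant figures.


Approach: apply the application efficiency ratio, Ea = (stored/applied)*100.
Ea = (322.7/632.0)*100 = 51.06 %
Therefore the application efficiency = 51.06 %.


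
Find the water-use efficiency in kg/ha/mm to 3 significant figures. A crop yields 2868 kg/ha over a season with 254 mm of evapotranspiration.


Approach: apply the water-use efficiency ratio, WUE = yield/ET.
WUE = 2868 / 254 = 11.3 kg/ha/mm
Therefore the water-use efficiency = 11.3 kg/ha/mm.


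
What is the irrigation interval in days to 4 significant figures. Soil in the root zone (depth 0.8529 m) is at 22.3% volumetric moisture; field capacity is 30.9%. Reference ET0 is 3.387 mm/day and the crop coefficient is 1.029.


Approach: apply soil-water budget scheduling, SMD = (FC-theta)/100*depth*1000; ETc = ET0*Kc; interval = SMD/ETc.
Step 1 — soil moisture deficit:
  SMD = (30.9 - 22.3)/100 * 0.8529 * 1000 = 73.3494 mm
Step 2 — daily crop ET (ETc = ET0*Kc):
  ETc = 3.387 * 1.029 = 3.48522 mm/day
Step 3 — irrigation interval (SMD/ETc):
  interval = 73.3494 / 3.48522 = 21.05 days
Therefore the irrigation interval = 21.05 days.


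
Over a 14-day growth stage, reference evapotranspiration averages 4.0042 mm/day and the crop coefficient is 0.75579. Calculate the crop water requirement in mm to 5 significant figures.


Approach: apply the crop water requirement relation, CWR = ET0 * Kc * days.
CWR = 4.0042 * 0.75579 * 14 = 42.369 mm
Therefore the crop water requirement = 42.369 mm.


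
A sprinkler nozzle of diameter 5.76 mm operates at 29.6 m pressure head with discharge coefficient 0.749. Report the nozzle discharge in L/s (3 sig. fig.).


Approach: apply the orifice equation, Q = Cd*A*sqrt(2*g*h), A = pi*(d/2)^2.
A = pi*(5.76e-3/2)^2 = 2.6058e-05 m^2
Q = 0.749 * 2.6058e-05 * sqrt(2*9.81*29.6) * 1000 = 0.470 L/s
Therefore the nozzle discharge = 0.470 L/s.


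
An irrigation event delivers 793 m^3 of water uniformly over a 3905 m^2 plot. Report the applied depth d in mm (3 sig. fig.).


Approach: apply depth from volume over area, d = (V/A)*1000.
d = (793 / 3905) * 1000 = 203 mm
Therefore the applied depth d = 203 mm.


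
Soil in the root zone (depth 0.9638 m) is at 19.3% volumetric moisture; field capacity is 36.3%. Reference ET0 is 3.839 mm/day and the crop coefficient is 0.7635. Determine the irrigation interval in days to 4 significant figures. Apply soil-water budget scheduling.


Approach: apply soil-water budget scheduling, SMD = (FC-theta)/100*depth*1000; ETc = ET0*Kc; interval = SMD/ETc.
Step 1 — soil moisture deficit:
  SMD = (36.3 - 19.3)/100 * 0.9638 * 1000 = 163.846 mm
Step 2 — daily crop ET (ETc = ET0*Kc):
  ETc = 3.839 * 0.7635 = 2.93108 mm/day
Step 3 — irrigation interval (SMD/ETc):
  interval = 163.846 / 2.93108 = 55.90 days
Therefore the irrigation interval = 55.90 days.


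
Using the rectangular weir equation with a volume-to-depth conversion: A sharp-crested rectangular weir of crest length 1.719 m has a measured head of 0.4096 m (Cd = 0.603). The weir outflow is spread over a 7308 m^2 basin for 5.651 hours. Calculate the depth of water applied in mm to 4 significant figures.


Approach: apply the rectangular weir equation with a volume-to-depth conversion, Q = (2/3)*Cd*L*sqrt(2g)*H^1.5; d = Q*t/A * 1000.
Step 1 — weir discharge:
  Q = (2/3)*0.603*1.719*sqrt(2*9.81)*0.4096^1.5 = 0.802401 m^3/s
Step 2 — volume: V = 0.802401 * 5.651*3600 = 16323.7 m^3
Step 3 — depth: d = V/A * 1000 = 16323.7/7308 * 1000 = 2234 mm
Therefore the depth of water applied = 2234 mm.


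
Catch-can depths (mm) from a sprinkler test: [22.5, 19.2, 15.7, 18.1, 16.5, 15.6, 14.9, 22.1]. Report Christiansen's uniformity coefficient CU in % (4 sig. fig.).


Approach: apply Christiansen's uniformity coefficient, CU = (1 - mean_abs_deviation/mean)*100.
mean = 18.0750 mm
mean |d_i - mean| = 2.40000 mm
CU = (1 - 2.40000/18.0750)*100 = 86.72 %
Therefore Christiansen's uniformity coefficient CU = 86.72 %.


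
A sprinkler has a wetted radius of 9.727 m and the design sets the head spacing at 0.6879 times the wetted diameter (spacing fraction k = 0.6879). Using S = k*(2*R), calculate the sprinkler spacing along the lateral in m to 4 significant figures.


S = 0.6879 * (2 * 9.727) = 13.38 m
Therefore the sprinkler spacing along the lateral = 13.38 m.


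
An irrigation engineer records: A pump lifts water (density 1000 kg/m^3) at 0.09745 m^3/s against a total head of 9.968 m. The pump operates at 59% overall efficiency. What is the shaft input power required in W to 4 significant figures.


Approach: apply hydraulic power then efficiency conversion, P = rho*g*Q*H; P_in = P/eta.
Step 1 — hydraulic power (P = rho*g*Q*H):
  P = 1000 * 9.81 * 0.09745 * 9.968 = 9529.25 W
Step 2 — input power: P_in = P/eta = 9529.25 / 0.59 = 16150 W
Therefore the shaft input power required = 16150 W.


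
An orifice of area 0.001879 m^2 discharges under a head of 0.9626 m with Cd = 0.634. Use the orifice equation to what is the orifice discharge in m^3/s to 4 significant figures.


Approach: apply the orifice equation, Q = Cd*A*sqrt(2*g*h).
Q = 0.634 * 0.001879 * sqrt(2*9.81*0.9626) = 0.005177 m^3/s
Therefore the orifice discharge = 0.005177 m^3/s.


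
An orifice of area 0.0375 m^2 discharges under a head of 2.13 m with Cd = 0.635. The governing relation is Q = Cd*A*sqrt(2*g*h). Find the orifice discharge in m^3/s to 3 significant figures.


Q = 0.635 * 0.0375 * sqrt(2*9.81*2.13) = 0.154 m^3/s
Therefore the orifice discharge = 0.154 m^3/s.


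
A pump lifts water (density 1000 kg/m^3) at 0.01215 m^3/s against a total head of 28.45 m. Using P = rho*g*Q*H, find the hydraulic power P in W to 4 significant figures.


P = 1000 * 9.81 * 0.01215 * 28.45 = 3391 W
Therefore the hydraulic power P = 3391 W.


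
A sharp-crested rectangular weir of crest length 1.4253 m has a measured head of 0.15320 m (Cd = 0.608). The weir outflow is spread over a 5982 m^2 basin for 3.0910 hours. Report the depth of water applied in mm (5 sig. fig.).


Approach: apply the rectangular weir equation with a volume-to-depth conversion, Q = (2/3)*Cd*L*sqrt(2g)*H^1.5; d = Q*t/A * 1000.
Step 1 — weir discharge:
  Q = (2/3)*0.608*1.4253*sqrt(2*9.81)*0.15320^1.5 = 0.1534462 m^3/s
Step 2 — volume: V = 0.1534462 * 3.0910*3600 = 1707.488 m^3
Step 3 — depth: d = V/A * 1000 = 1707.488/5982 * 1000 = 285.44 mm
Therefore the depth of water applied = 285.44 mm.


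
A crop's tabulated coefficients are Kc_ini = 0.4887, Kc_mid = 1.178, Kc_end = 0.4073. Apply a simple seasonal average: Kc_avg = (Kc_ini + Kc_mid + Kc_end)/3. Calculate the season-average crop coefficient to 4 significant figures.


Kc_avg = (0.4887 + 1.178 + 0.4073)/3 = 0.6913
Therefore the season-average crop coefficient = 0.6913.


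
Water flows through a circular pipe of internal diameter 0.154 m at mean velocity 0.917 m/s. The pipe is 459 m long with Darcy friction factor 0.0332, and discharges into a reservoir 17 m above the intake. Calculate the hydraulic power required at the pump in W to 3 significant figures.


Approach: apply continuity + Darcy-Weisbach + hydraulic power, Q = A*v; hf = f*(L/D)*(v^2/(2g)); H = static + hf; P = rho*g*Q*H.
Step 1 — flow rate (continuity, Q = A*v):
  A = pi*(0.154/2)^2 = 0.018627 m^2
  Q = 0.018627 * 0.917 = 0.017081 m^3/s
Step 2 — friction head loss (Darcy-Weisbach):
  hf = 0.0332 * (459/0.154) * (0.917^2 / (2*9.81))
  hf = 4.2410 m
Step 3 — total head: H = 17 + 4.2410 = 21.241 m
Step 4 — hydraulic power (P = rho*g*Q*H):
  P = 1000 * 9.81 * 0.017081 * 21.241 = 3560 W
Therefore the hydraulic power required at the pump = 3560 W.


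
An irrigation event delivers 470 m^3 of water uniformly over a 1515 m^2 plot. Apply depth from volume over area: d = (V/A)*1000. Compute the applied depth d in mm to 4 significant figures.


d = (470 / 1515) * 1000 = 310.2 mm
Therefore the applied depth d = 310.2 mm.


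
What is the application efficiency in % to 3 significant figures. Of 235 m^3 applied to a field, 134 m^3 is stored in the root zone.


Approach: apply the application efficiency ratio, Ea = (stored/applied)*100.
Ea = (134/235)*100 = 57.0 %
Therefore the application efficiency = 57.0 %.


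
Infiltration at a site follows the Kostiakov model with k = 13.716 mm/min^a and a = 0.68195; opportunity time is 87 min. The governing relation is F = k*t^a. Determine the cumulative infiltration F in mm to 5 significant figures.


F = 13.716 * 87^0.68195 = 288.33 mm
Therefore the cumulative infiltration F = 288.33 mm.


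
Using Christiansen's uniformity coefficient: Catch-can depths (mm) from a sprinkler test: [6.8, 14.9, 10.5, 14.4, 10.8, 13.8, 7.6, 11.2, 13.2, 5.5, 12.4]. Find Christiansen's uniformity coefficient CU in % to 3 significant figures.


Approach: apply Christiansen's uniformity coefficient, CU = (1 - mean_abs_deviation/mean)*100.
mean = 11.009 mm
mean |d_i - mean| = 2.5174 mm
CU = (1 - 2.5174/11.009)*100 = 77.1 %
Therefore Christiansen's uniformity coefficient CU = 77.1 %.


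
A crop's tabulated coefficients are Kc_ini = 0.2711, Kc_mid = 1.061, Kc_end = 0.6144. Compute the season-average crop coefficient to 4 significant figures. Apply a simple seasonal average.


Approach: apply a simple seasonal average, Kc_avg = (Kc_ini + Kc_mid + Kc_end)/3.
Kc_avg = (0.2711 + 1.061 + 0.6144)/3 = 0.6488
Therefore the season-average crop coefficient = 0.6488.


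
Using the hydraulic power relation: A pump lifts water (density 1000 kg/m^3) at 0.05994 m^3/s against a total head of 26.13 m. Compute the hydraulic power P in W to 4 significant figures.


Approach: apply the hydraulic power relation, P = rho*g*Q*H.
P = 1000 * 9.81 * 0.05994 * 26.13 = 15360 W
Therefore the hydraulic power P = 15360 W.


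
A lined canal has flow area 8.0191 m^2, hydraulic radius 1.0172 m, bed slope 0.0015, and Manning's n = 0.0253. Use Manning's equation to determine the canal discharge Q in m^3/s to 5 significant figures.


Approach: apply Manning's equation, Q = (1/n)*A*R^(2/3)*S^(1/2).
Q = (1/0.0253) * 8.0191 * 1.0172^(2/3) * 0.0015^(1/2) = 12.416 m^3/s
Therefore the canal discharge Q = 12.416 m^3/s.


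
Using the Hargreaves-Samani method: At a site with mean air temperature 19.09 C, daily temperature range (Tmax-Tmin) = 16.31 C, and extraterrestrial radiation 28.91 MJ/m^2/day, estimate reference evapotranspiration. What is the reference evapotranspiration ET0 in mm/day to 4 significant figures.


Approach: apply the Hargreaves-Samani method, ET0 = 0.0023*(Tmean+17.8)*sqrt(Tmax-Tmin)*0.408*Ra.
ET0 = 0.0023*(19.09+17.8)*sqrt(16.31)*0.408*28.91 = 4.042 mm/day
Therefore the reference evapotranspiration ET0 = 4.042 mm/day.


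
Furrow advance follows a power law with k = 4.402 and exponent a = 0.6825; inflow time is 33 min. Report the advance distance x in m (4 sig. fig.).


Approach: apply the power-law advance function, x = k*t^a.
x = 4.402 * 33^0.6825 = 47.87 m
Therefore the advance distance x = 47.87 m.


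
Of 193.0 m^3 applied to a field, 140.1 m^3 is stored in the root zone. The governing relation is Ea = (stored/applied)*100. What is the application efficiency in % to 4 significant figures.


Ea = (140.1/193.0)*100 = 72.59 %
Therefore the application efficiency = 72.59 %.


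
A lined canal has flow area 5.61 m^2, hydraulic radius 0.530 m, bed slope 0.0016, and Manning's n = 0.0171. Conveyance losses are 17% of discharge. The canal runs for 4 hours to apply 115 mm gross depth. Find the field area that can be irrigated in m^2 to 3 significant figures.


Approach: apply Manning's equation with a conveyance and depth budget, Q = (1/n)*A*R^(2/3)*S^(1/2); Q_field = Q*(1-loss); Area = Q_field*t/(d/1000).
Step 1 — canal discharge (Manning's equation):
  Q = (1/0.0171) * 5.61 * 0.530^(2/3) * 0.0016^(1/2) = 8.5943 m^3/s
Step 2 — delivered flow: Q_field = 8.5943*(1 - 17/100) = 7.1333 m^3/s
Step 3 — volume delivered: V = 7.1333 * 4*3600 = 102720 m^3
Step 4 — area served: A = V / (depth/1000) = 102720 / 0.115 = 893000 m^2
Therefore the field area that can be irrigated = 893000 m^2.


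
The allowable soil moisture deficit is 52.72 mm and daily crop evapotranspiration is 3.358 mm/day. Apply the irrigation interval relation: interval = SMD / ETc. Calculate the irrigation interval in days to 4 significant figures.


interval = 52.72 / 3.358 = 15.70 days
Therefore the irrigation interval = 15.70 days.


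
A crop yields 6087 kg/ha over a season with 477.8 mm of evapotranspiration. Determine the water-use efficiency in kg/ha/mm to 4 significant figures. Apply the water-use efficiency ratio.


Approach: apply the water-use efficiency ratio, WUE = yield/ET.
WUE = 6087 / 477.8 = 12.74 kg/ha/mm
Therefore the water-use efficiency = 12.74 kg/ha/mm.


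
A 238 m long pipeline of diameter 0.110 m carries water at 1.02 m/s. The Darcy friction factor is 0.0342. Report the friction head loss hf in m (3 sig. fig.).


Approach: apply the Darcy-Weisbach equation, hf = f*(L/D)*(v^2/(2g)).
hf = 0.0342 * (238/0.110) * (1.02^2 / (2*9.81))
hf = 3.92 m
Therefore the friction head loss hf = 3.92 m.
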